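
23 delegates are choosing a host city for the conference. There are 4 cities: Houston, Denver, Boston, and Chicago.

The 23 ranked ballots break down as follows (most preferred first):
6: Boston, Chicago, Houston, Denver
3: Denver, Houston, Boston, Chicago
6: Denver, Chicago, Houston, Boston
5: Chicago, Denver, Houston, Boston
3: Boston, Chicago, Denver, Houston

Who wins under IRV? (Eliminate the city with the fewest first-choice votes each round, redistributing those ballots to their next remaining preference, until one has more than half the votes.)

Round 1: Houston 0, Denver 9, Boston 9, Chicago 5. Houston eliminated.
Round 2: Denver 9, Boston 9, Chicago 5. Chicago eliminated.
Round 3: Denver 14, Boston 9. Denver has a majority (≥12).

Denver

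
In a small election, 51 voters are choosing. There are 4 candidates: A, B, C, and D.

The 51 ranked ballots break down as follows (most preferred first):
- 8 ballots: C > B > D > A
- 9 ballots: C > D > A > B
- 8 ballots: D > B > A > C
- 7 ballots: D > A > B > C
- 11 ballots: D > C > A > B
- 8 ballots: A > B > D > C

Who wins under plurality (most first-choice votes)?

First-place votes: A 8, B 0, C 17, D 26.

D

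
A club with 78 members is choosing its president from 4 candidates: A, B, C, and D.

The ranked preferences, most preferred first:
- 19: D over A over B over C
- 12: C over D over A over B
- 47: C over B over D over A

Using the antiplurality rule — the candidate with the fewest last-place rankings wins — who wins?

D

Last-place votes: A 47, B 12, C 19, D 0.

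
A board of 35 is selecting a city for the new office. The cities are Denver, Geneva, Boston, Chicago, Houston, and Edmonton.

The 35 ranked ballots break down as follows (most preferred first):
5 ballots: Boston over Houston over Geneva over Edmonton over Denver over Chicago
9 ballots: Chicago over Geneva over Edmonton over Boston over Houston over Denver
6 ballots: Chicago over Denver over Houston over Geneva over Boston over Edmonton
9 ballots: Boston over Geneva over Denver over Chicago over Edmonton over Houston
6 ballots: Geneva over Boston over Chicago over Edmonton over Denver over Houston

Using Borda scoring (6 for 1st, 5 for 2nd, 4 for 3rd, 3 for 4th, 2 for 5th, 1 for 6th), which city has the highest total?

Denver: 5×2 + 9×1 + 6×5 + 9×4 + 6×2 = 97
Geneva: 5×4 + 9×5 + 6×3 + 9×5 + 6×6 = 164
Boston: 5×6 + 9×3 + 6×2 + 9×6 + 6×5 = 153
Chicago: 5×1 + 9×6 + 6×6 + 9×3 + 6×4 = 146
Houston: 5×5 + 9×2 + 6×4 + 9×1 + 6×1 = 82
Edmonton: 5×3 + 9×4 + 6×1 + 9×2 + 6×3 = 93

Geneva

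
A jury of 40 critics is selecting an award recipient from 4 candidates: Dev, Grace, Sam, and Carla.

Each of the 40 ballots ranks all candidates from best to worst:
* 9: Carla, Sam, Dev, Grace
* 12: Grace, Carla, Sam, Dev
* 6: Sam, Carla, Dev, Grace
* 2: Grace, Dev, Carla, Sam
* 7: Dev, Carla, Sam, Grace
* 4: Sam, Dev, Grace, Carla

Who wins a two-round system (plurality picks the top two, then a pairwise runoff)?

Sam

Round 1 first-place votes: Dev 7, Grace 14, Sam 10, Carla 9. Grace and Sam advance.
Runoff: Grace is ranked above Sam on 14 ballots, Sam above Grace on 26.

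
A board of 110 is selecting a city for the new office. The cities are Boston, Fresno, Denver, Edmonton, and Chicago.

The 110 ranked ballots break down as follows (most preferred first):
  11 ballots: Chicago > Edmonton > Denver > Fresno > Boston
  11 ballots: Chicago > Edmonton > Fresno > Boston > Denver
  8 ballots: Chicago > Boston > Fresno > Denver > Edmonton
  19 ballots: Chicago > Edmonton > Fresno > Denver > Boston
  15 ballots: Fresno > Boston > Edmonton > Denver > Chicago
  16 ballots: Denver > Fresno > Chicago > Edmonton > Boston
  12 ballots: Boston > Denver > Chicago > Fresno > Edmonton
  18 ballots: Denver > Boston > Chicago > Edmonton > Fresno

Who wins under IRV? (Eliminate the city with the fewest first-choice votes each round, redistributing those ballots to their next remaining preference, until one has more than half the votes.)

Round 1: Boston 12, Fresno 15, Denver 34, Edmonton 0, Chicago 49. Edmonton eliminated.
Round 2: Boston 12, Fresno 15, Denver 34, Chicago 49. Boston eliminated.
Round 3: Fresno 15, Denver 46, Chicago 49. Fresno eliminated.
Round 4: Denver 61, Chicago 49. Denver has a majority (≥56).

Denver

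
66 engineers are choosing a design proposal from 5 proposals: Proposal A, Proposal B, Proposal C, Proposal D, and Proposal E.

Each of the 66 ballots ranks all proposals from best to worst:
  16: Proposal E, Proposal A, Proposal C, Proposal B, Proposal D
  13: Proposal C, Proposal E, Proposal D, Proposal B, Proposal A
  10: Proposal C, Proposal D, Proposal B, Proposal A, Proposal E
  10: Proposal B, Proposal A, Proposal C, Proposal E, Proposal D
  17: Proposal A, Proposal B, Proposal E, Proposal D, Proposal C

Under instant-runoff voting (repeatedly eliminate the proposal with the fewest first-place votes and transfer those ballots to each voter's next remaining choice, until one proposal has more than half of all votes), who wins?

Proposal A

Round 1: Proposal A 17, Proposal B 10, Proposal C 23, Proposal D 0, Proposal E 16. Proposal D eliminated.
Round 2: Proposal A 17, Proposal B 10, Proposal C 23, Proposal E 16. Proposal B eliminated.
Round 3: Proposal A 27, Proposal C 23, Proposal E 16. Proposal E eliminated.
Round 4: Proposal A 43, Proposal C 23. Proposal A has a majority (≥34).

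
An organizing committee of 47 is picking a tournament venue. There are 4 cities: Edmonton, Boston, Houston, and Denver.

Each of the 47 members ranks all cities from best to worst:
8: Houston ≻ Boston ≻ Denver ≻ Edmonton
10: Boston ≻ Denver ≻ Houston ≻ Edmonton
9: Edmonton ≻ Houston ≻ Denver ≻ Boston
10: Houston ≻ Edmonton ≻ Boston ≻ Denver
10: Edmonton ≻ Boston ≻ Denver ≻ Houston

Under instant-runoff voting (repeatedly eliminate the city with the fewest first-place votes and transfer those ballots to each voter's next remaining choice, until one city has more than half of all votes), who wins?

Houston

Round 1: Edmonton 19, Boston 10, Houston 18, Denver 0. Denver eliminated.
Round 2: Edmonton 19, Boston 10, Houston 18. Boston eliminated.
Round 3: Edmonton 19, Houston 28. Houston has a majority (≥24).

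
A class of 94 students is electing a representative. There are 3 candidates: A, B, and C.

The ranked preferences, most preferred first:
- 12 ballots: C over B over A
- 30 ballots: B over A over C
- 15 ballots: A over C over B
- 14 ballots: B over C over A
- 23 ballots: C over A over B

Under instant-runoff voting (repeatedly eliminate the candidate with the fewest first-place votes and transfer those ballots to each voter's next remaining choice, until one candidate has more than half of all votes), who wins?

C

Round 1: A 15, B 44, C 35. A eliminated.
Round 2: B 44, C 50. C has a majority (≥48).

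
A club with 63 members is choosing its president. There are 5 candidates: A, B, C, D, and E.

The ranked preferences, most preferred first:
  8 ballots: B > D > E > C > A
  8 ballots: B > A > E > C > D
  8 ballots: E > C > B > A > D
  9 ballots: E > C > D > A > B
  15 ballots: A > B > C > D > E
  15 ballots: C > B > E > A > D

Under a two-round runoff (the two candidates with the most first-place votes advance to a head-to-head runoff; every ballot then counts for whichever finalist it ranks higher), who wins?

B

Round 1 first-place votes: A 15, B 16, C 15, D 0, E 17. E and B advance.
Runoff: E is ranked above B on 17 ballots, B above E on 46.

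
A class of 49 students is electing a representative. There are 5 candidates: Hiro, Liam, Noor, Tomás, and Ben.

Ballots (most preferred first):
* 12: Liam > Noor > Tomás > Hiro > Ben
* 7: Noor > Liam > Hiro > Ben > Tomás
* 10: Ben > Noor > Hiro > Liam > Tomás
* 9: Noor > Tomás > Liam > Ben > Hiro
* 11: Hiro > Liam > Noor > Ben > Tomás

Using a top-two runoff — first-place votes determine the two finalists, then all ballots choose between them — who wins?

Round 1 first-place votes: Hiro 11, Liam 12, Noor 16, Tomás 0, Ben 10. Noor and Liam advance.
Runoff: Noor is ranked above Liam on 26 ballots, Liam above Noor on 23.

Noor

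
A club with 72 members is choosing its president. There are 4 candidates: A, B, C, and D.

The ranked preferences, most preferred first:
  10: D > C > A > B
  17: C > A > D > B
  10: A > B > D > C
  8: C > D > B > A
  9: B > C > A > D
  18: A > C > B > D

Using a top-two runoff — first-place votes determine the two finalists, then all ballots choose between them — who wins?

Round 1 first-place votes: A 28, B 9, C 25, D 10. A and C advance.
Runoff: A is ranked above C on 28 ballots, C above A on 44.

C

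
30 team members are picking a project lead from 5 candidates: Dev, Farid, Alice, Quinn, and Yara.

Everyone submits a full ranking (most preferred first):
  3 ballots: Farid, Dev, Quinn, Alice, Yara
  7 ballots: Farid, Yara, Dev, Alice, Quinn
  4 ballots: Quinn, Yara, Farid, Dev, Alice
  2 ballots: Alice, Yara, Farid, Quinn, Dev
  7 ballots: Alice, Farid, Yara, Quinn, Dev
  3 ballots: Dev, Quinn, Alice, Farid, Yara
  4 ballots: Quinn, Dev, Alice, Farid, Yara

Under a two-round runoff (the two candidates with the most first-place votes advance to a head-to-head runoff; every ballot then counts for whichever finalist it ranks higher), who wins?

Alice

Round 1 first-place votes: Dev 3, Farid 10, Alice 9, Quinn 8, Yara 0. Farid and Alice advance.
Runoff: Farid is ranked above Alice on 14 ballots, Alice above Farid on 16.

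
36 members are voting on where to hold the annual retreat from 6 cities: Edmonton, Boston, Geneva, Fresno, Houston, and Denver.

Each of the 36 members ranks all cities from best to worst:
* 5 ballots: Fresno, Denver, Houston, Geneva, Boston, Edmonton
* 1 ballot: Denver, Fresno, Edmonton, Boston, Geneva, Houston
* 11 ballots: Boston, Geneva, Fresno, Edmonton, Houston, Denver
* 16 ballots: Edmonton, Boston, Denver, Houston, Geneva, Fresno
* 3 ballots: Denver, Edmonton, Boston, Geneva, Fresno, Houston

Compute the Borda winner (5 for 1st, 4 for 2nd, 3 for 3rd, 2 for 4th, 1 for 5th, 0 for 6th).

Boston

Edmonton: 5×0 + 1×3 + 11×2 + 16×5 + 3×4 = 117
Boston: 5×1 + 1×2 + 11×5 + 16×4 + 3×3 = 135
Geneva: 5×2 + 1×1 + 11×4 + 16×1 + 3×2 = 77
Fresno: 5×5 + 1×4 + 11×3 + 16×0 + 3×1 = 65
Houston: 5×3 + 1×0 + 11×1 + 16×2 + 3×0 = 58
Denver: 5×4 + 1×5 + 11×0 + 16×3 + 3×5 = 88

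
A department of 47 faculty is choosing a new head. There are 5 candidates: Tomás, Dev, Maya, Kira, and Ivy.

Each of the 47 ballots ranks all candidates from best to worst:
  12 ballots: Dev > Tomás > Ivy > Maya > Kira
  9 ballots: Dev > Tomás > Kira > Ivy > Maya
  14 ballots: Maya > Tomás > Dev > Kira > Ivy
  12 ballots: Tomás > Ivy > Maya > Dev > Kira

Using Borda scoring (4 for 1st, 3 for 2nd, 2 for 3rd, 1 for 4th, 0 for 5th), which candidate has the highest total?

Tomás: 12×3 + 9×3 + 14×3 + 12×4 = 153
Dev: 12×4 + 9×4 + 14×2 + 12×1 = 124
Maya: 12×1 + 9×0 + 14×4 + 12×2 = 92
Kira: 12×0 + 9×2 + 14×1 + 12×0 = 32
Ivy: 12×2 + 9×1 + 14×0 + 12×3 = 69

Tomás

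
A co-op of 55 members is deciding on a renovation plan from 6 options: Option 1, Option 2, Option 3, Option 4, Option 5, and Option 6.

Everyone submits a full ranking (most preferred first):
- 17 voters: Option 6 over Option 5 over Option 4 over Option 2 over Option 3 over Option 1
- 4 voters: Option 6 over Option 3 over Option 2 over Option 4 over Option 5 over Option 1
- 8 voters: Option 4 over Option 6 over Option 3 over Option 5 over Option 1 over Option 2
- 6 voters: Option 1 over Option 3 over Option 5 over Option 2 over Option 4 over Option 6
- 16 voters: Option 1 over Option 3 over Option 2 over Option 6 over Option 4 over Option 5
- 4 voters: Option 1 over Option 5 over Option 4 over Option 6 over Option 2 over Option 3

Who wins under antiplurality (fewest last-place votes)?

Last-place votes: Option 1 21, Option 2 8, Option 3 4, Option 4 0, Option 5 16, Option 6 6.

Option 4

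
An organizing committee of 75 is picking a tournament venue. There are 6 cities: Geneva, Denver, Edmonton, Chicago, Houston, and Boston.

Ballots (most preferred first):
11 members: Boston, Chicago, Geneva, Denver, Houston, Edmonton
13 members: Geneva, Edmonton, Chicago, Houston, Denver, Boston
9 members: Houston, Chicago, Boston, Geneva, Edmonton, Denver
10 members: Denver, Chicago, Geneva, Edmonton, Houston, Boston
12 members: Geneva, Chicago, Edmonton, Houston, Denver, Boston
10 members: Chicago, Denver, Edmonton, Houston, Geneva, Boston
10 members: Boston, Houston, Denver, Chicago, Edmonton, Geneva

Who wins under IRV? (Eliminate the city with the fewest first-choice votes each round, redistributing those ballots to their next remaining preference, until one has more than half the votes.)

Round 1: Geneva 25, Denver 10, Edmonton 0, Chicago 10, Houston 9, Boston 21. Edmonton eliminated.
Round 2: Geneva 25, Denver 10, Chicago 10, Houston 9, Boston 21. Houston eliminated.
Round 3: Geneva 25, Denver 10, Chicago 19, Boston 21. Denver eliminated.
Round 4: Geneva 25, Chicago 29, Boston 21. Boston eliminated.
Round 5: Geneva 25, Chicago 50. Chicago has a majority (≥38).

Chicago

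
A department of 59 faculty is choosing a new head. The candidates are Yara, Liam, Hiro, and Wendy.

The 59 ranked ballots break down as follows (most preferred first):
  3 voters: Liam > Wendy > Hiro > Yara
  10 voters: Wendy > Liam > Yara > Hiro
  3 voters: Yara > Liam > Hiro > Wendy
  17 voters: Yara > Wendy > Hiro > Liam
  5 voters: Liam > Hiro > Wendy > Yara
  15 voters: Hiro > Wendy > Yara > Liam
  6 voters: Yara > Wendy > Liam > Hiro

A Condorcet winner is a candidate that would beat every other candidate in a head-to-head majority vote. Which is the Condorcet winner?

Wendy

Wendy vs Yara: 33–26
Wendy vs Liam: 48–11
Wendy vs Hiro: 36–23
Wendy beats every other candidate.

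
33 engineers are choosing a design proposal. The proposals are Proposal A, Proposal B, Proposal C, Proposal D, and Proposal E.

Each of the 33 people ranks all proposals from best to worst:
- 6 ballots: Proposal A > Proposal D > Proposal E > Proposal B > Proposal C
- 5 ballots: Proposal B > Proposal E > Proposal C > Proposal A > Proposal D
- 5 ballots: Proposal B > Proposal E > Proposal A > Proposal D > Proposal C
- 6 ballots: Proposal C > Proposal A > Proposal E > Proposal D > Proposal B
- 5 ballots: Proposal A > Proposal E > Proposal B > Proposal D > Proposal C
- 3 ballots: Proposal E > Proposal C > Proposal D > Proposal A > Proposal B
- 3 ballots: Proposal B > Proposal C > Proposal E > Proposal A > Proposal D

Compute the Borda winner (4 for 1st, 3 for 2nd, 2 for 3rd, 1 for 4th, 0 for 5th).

Proposal E

Proposal A: 6×4 + 5×1 + 5×2 + 6×3 + 5×4 + 3×1 + 3×1 = 83
Proposal B: 6×1 + 5×4 + 5×4 + 6×0 + 5×2 + 3×0 + 3×4 = 68
Proposal C: 6×0 + 5×2 + 5×0 + 6×4 + 5×0 + 3×3 + 3×3 = 52
Proposal D: 6×3 + 5×0 + 5×1 + 6×1 + 5×1 + 3×2 + 3×0 = 40
Proposal E: 6×2 + 5×3 + 5×3 + 6×2 + 5×3 + 3×4 + 3×2 = 87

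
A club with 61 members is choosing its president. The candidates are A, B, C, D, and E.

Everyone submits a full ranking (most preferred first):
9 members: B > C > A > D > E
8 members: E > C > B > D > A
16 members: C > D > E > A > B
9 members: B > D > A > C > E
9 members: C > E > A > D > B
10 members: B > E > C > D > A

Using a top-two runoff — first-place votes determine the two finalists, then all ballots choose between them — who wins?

Round 1 first-place votes: A 0, B 28, C 25, D 0, E 8. B and C advance.
Runoff: B is ranked above C on 28 ballots, C above B on 33.

C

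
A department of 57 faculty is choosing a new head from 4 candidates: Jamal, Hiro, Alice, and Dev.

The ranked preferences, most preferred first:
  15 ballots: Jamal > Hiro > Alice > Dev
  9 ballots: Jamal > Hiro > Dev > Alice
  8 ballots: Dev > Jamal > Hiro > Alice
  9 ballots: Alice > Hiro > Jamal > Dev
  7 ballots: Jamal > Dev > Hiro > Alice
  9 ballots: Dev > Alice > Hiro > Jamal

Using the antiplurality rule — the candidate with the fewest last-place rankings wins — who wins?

Last-place votes: Jamal 9, Hiro 0, Alice 24, Dev 24.

Hiro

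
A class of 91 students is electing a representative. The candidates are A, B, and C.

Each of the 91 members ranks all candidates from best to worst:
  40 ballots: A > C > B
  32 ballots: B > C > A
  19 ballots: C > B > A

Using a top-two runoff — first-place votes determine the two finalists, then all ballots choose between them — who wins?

Round 1 first-place votes: A 40, B 32, C 19. A and B advance.
Runoff: A is ranked above B on 40 ballots, B above A on 51.

B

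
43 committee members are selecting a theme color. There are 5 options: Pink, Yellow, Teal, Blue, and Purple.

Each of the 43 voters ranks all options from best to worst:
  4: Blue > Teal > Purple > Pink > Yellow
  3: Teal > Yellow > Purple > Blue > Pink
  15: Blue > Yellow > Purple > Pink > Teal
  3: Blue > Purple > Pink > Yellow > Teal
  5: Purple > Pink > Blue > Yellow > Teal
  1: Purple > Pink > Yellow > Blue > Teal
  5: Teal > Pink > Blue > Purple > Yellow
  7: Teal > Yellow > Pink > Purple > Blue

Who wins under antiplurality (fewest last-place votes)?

Purple

Last-place votes: Pink 3, Yellow 9, Teal 24, Blue 7, Purple 0.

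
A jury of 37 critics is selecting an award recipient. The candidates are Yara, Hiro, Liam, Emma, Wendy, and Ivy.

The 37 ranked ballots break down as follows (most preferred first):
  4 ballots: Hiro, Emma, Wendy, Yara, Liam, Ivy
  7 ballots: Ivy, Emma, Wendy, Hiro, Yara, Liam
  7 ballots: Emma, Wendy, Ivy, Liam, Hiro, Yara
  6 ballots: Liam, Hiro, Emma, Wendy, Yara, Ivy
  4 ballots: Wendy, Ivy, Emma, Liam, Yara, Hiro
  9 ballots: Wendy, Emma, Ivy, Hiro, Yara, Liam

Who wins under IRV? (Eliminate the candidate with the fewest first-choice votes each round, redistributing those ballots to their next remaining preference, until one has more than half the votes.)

Emma

Round 1: Yara 0, Hiro 4, Liam 6, Emma 7, Wendy 13, Ivy 7. Yara eliminated.
Round 2: Hiro 4, Liam 6, Emma 7, Wendy 13, Ivy 7. Hiro eliminated.
Round 3: Liam 6, Emma 11, Wendy 13, Ivy 7. Liam eliminated.
Round 4: Emma 17, Wendy 13, Ivy 7. Ivy eliminated.
Round 5: Emma 24, Wendy 13. Emma has a majority (≥19).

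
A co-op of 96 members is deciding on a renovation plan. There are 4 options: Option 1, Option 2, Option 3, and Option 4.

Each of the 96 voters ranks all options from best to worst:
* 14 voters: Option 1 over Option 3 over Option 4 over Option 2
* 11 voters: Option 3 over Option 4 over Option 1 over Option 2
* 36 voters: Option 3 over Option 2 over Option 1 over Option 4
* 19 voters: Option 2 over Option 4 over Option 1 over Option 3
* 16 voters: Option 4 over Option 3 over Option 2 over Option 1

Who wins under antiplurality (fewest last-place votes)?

Option 1

Last-place votes: Option 1 16, Option 2 25, Option 3 19, Option 4 36.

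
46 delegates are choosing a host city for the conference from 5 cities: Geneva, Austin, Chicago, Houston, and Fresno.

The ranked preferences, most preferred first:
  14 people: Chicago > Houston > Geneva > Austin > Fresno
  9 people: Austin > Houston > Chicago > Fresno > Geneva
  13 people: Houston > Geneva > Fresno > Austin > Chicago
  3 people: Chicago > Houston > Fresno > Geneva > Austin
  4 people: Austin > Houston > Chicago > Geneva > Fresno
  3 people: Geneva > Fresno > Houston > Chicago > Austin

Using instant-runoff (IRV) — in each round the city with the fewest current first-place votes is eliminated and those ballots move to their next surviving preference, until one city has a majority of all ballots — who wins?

Houston

Round 1: Geneva 3, Austin 13, Chicago 17, Houston 13, Fresno 0. Fresno eliminated.
Round 2: Geneva 3, Austin 13, Chicago 17, Houston 13. Geneva eliminated.
Round 3: Austin 13, Chicago 17, Houston 16. Austin eliminated.
Round 4: Chicago 17, Houston 29. Houston has a majority (≥24).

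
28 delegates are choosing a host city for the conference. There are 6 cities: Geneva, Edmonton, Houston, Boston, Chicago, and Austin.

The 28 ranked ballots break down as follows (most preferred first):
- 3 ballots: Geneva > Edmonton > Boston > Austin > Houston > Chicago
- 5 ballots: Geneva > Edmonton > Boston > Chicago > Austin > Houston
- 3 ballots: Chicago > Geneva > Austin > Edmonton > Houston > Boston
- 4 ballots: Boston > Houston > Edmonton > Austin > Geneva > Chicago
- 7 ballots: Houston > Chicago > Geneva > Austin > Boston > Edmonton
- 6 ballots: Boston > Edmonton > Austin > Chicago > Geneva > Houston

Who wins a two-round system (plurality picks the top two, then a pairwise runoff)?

Round 1 first-place votes: Geneva 8, Edmonton 0, Houston 7, Boston 10, Chicago 3, Austin 0. Boston and Geneva advance.
Runoff: Boston is ranked above Geneva on 10 ballots, Geneva above Boston on 18.

Geneva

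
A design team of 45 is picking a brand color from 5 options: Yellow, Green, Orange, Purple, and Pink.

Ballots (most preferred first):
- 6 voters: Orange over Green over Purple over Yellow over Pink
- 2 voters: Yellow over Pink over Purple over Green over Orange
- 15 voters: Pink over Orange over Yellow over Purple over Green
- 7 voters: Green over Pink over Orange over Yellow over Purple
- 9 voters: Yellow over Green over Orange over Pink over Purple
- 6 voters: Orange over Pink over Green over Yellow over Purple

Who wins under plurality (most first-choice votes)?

First-place votes: Yellow 11, Green 7, Orange 12, Purple 0, Pink 15.

Pink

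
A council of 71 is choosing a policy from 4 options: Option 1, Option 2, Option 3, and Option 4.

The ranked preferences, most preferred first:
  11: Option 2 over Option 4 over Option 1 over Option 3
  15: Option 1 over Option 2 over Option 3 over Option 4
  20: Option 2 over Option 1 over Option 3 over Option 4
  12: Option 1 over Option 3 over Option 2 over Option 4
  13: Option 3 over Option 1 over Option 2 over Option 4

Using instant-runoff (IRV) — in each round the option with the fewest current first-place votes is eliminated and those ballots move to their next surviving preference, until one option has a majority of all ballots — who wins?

Round 1: Option 1 27, Option 2 31, Option 3 13, Option 4 0. Option 4 eliminated.
Round 2: Option 1 27, Option 2 31, Option 3 13. Option 3 eliminated.
Round 3: Option 1 40, Option 2 31. Option 1 has a majority (≥36).

Option 1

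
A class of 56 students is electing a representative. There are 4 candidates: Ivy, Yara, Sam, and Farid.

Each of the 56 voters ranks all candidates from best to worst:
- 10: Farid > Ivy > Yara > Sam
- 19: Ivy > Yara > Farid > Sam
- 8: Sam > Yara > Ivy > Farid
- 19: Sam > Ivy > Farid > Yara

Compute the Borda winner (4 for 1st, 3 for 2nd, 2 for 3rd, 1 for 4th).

Ivy

Ivy: 10×3 + 19×4 + 8×2 + 19×3 = 179
Yara: 10×2 + 19×3 + 8×3 + 19×1 = 120
Sam: 10×1 + 19×1 + 8×4 + 19×4 = 137
Farid: 10×4 + 19×2 + 8×1 + 19×2 = 124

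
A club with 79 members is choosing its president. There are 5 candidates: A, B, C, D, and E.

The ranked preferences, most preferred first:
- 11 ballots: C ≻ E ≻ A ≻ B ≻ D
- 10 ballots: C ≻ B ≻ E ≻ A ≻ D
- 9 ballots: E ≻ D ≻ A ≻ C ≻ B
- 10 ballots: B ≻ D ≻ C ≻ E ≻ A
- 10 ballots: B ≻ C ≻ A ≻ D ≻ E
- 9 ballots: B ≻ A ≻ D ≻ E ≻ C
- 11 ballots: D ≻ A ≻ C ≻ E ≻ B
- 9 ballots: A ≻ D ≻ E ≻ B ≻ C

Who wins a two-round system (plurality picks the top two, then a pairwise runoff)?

Round 1 first-place votes: A 9, B 29, C 21, D 11, E 9. B and C advance.
Runoff: B is ranked above C on 38 ballots, C above B on 41.

C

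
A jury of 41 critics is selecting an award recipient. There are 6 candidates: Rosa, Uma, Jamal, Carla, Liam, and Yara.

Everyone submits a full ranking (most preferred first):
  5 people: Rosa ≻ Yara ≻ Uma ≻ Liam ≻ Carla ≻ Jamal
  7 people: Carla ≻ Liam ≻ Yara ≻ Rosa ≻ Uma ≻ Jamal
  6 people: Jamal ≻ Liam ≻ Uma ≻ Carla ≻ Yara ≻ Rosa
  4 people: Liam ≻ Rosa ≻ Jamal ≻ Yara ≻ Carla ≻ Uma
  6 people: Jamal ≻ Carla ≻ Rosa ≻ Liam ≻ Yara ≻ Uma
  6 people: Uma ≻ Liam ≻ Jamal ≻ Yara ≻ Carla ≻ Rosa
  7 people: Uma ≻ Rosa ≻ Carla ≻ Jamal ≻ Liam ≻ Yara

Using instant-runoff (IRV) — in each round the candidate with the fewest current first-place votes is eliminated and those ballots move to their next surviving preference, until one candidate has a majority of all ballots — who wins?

Round 1: Rosa 5, Uma 13, Jamal 12, Carla 7, Liam 4, Yara 0. Yara eliminated.
Round 2: Rosa 5, Uma 13, Jamal 12, Carla 7, Liam 4. Liam eliminated.
Round 3: Rosa 9, Uma 13, Jamal 12, Carla 7. Carla eliminated.
Round 4: Rosa 16, Uma 13, Jamal 12. Jamal eliminated.
Round 5: Rosa 22, Uma 19. Rosa has a majority (≥21).

Rosa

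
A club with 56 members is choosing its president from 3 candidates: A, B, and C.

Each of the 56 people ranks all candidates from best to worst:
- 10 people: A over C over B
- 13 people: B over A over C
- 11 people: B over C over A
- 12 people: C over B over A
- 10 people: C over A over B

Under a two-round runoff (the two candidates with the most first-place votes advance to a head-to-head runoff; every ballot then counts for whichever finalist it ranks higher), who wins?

C

Round 1 first-place votes: A 10, B 24, C 22. B and C advance.
Runoff: B is ranked above C on 24 ballots, C above B on 32.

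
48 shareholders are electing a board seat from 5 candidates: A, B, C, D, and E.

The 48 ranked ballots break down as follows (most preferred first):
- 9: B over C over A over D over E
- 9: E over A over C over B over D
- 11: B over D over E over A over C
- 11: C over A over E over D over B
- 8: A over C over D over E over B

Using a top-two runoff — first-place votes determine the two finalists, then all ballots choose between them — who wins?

Round 1 first-place votes: A 8, B 20, C 11, D 0, E 9. B and C advance.
Runoff: B is ranked above C on 20 ballots, C above B on 28.

C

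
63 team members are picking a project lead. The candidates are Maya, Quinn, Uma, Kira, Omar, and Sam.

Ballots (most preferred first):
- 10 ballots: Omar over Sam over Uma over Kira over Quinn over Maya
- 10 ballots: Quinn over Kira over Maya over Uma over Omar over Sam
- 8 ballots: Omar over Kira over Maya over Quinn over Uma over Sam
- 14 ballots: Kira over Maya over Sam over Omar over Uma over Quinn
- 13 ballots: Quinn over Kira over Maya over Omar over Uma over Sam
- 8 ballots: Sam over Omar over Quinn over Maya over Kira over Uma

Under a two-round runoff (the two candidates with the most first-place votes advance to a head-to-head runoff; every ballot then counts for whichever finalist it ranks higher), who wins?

Round 1 first-place votes: Maya 0, Quinn 23, Uma 0, Kira 14, Omar 18, Sam 8. Quinn and Omar advance.
Runoff: Quinn is ranked above Omar on 23 ballots, Omar above Quinn on 40.

Omar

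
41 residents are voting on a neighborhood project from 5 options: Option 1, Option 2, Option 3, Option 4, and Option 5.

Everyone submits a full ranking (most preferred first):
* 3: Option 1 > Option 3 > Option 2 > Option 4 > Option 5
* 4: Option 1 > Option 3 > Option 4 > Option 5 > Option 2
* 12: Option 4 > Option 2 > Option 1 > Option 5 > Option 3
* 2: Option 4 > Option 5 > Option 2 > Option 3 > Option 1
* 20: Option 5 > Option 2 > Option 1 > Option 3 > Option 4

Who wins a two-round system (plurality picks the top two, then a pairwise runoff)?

Round 1 first-place votes: Option 1 7, Option 2 0, Option 3 0, Option 4 14, Option 5 20. Option 5 and Option 4 advance.
Runoff: Option 5 is ranked above Option 4 on 20 ballots, Option 4 above Option 5 on 21.

Option 4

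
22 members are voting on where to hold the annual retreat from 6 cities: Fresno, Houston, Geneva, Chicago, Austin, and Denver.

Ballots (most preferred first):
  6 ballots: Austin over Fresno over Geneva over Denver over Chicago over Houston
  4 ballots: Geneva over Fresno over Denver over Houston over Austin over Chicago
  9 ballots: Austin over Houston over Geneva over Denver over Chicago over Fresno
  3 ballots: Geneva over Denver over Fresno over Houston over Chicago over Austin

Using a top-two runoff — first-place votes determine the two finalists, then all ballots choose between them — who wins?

Austin

Round 1 first-place votes: Fresno 0, Houston 0, Geneva 7, Chicago 0, Austin 15, Denver 0. Austin and Geneva advance.
Runoff: Austin is ranked above Geneva on 15 ballots, Geneva above Austin on 7.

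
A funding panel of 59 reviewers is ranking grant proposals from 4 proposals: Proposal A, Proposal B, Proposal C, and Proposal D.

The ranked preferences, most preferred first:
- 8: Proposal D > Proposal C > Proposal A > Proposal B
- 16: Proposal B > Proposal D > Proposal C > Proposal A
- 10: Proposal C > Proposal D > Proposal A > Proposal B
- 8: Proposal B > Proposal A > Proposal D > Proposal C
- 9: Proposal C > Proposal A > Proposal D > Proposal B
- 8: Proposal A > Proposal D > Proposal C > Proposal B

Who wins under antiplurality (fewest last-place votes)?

Last-place votes: Proposal A 16, Proposal B 35, Proposal C 8, Proposal D 0.

Proposal D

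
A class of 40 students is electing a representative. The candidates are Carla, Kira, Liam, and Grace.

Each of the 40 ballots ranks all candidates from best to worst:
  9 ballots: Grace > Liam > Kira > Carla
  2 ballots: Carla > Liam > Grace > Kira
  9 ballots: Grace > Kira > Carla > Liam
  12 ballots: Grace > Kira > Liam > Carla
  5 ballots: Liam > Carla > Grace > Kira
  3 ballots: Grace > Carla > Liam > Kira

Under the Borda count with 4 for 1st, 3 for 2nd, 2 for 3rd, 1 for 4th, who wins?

Grace

Carla: 9×1 + 2×4 + 9×2 + 12×1 + 5×3 + 3×3 = 71
Kira: 9×2 + 2×1 + 9×3 + 12×3 + 5×1 + 3×1 = 91
Liam: 9×3 + 2×3 + 9×1 + 12×2 + 5×4 + 3×2 = 92
Grace: 9×4 + 2×2 + 9×4 + 12×4 + 5×2 + 3×4 = 146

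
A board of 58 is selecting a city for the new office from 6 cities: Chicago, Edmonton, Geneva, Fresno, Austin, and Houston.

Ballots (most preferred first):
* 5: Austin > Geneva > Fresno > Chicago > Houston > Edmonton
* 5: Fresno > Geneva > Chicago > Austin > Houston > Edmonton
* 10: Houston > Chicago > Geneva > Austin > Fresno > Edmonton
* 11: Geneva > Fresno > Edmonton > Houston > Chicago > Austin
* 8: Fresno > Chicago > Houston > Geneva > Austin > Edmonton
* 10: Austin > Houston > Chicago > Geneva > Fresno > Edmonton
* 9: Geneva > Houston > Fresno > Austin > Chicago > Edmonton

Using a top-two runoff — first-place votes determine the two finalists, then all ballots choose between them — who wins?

Round 1 first-place votes: Chicago 0, Edmonton 0, Geneva 20, Fresno 13, Austin 15, Houston 10. Geneva and Austin advance.
Runoff: Geneva is ranked above Austin on 43 ballots, Austin above Geneva on 15.

Geneva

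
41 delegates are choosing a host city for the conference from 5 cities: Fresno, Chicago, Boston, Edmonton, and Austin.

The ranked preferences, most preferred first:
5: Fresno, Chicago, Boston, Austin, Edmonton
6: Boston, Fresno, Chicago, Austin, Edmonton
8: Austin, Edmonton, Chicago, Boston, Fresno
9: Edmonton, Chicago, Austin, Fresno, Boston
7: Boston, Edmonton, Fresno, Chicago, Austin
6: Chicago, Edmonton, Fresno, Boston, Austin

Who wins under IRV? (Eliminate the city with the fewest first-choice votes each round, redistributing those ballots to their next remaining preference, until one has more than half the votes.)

Edmonton

Round 1: Fresno 5, Chicago 6, Boston 13, Edmonton 9, Austin 8. Fresno eliminated.
Round 2: Chicago 11, Boston 13, Edmonton 9, Austin 8. Austin eliminated.
Round 3: Chicago 11, Boston 13, Edmonton 17. Chicago eliminated.
Round 4: Boston 18, Edmonton 23. Edmonton has a majority (≥21).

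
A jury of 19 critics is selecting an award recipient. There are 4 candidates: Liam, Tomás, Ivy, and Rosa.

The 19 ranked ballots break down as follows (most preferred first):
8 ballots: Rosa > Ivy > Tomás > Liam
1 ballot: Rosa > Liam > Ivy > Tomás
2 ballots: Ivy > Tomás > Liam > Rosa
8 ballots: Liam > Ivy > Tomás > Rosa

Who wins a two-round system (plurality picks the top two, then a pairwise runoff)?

Liam

Round 1 first-place votes: Liam 8, Tomás 0, Ivy 2, Rosa 9. Rosa and Liam advance.
Runoff: Rosa is ranked above Liam on 9 ballots, Liam above Rosa on 10.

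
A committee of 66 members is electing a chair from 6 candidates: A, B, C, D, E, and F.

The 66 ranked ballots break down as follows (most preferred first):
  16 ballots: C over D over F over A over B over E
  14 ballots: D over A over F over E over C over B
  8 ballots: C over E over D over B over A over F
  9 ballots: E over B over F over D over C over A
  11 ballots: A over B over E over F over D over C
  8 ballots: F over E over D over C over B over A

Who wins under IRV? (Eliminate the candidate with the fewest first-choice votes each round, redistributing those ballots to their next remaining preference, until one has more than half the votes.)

Round 1: A 11, B 0, C 24, D 14, E 9, F 8. B eliminated.
Round 2: A 11, C 24, D 14, E 9, F 8. F eliminated.
Round 3: A 11, C 24, D 14, E 17. A eliminated.
Round 4: C 24, D 14, E 28. D eliminated.
Round 5: C 24, E 42. E has a majority (≥34).

E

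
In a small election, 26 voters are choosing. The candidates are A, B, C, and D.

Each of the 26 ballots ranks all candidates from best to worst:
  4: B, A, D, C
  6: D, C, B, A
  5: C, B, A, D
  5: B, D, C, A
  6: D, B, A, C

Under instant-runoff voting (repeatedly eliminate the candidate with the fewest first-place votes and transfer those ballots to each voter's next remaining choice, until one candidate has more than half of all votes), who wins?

B

Round 1: A 0, B 9, C 5, D 12. A eliminated.
Round 2: B 9, C 5, D 12. C eliminated.
Round 3: B 14, D 12. B has a majority (≥14).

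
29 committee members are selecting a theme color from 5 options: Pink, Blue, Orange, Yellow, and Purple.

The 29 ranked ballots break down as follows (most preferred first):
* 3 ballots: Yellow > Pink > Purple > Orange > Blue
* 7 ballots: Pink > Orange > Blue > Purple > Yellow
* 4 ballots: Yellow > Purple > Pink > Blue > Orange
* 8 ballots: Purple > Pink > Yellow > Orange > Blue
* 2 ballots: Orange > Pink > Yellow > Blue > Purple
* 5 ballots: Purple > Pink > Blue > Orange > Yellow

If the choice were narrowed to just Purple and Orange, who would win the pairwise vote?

Purple is ranked above Orange on 20 ballots; Orange above Purple on 9.

Purple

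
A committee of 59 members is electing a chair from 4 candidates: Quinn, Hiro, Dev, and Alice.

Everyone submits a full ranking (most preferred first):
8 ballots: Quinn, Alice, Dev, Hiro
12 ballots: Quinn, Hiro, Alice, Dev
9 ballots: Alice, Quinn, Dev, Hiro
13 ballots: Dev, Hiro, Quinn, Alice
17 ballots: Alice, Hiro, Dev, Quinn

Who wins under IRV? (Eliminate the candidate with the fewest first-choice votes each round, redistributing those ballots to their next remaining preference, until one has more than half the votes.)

Quinn

Round 1: Quinn 20, Hiro 0, Dev 13, Alice 26. Hiro eliminated.
Round 2: Quinn 20, Dev 13, Alice 26. Dev eliminated.
Round 3: Quinn 33, Alice 26. Quinn has a majority (≥30).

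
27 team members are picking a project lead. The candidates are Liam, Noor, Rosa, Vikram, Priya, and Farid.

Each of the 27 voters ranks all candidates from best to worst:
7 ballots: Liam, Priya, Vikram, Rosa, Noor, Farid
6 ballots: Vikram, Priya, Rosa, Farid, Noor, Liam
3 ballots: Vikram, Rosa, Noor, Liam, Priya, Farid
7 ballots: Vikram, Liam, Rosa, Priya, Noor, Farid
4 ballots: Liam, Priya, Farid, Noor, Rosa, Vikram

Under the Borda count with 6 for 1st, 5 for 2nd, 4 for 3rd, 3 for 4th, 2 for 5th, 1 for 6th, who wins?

Liam: 7×6 + 6×1 + 3×3 + 7×5 + 4×6 = 116
Noor: 7×2 + 6×2 + 3×4 + 7×2 + 4×3 = 64
Rosa: 7×3 + 6×4 + 3×5 + 7×4 + 4×2 = 96
Vikram: 7×4 + 6×6 + 3×6 + 7×6 + 4×1 = 128
Priya: 7×5 + 6×5 + 3×2 + 7×3 + 4×5 = 112
Farid: 7×1 + 6×3 + 3×1 + 7×1 + 4×4 = 51

Vikram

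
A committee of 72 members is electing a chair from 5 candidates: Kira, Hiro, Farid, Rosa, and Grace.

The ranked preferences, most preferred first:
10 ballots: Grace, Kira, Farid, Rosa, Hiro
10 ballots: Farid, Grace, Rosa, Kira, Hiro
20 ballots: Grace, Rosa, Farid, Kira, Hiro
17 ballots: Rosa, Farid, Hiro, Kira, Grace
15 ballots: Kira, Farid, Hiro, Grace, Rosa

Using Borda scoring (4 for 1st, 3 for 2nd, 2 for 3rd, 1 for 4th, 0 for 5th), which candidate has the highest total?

Kira: 10×3 + 10×1 + 20×1 + 17×1 + 15×4 = 137
Hiro: 10×0 + 10×0 + 20×0 + 17×2 + 15×2 = 64
Farid: 10×2 + 10×4 + 20×2 + 17×3 + 15×3 = 196
Rosa: 10×1 + 10×2 + 20×3 + 17×4 + 15×0 = 158
Grace: 10×4 + 10×3 + 20×4 + 17×0 + 15×1 = 165

Farid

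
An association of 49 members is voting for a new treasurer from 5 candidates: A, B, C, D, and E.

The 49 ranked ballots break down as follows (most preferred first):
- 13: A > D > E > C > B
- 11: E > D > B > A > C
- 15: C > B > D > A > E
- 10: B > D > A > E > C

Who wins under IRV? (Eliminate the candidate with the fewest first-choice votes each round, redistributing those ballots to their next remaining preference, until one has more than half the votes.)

A

Round 1: A 13, B 10, C 15, D 0, E 11. D eliminated.
Round 2: A 13, B 10, C 15, E 11. B eliminated.
Round 3: A 23, C 15, E 11. E eliminated.
Round 4: A 34, C 15. A has a majority (≥25).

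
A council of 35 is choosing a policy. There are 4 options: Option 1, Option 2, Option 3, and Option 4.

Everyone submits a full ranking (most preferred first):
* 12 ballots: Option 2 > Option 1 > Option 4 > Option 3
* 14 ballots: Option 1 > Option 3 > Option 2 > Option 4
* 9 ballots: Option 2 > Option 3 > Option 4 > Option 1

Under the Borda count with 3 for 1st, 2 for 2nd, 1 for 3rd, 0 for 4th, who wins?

Option 1: 12×2 + 14×3 + 9×0 = 66
Option 2: 12×3 + 14×1 + 9×3 = 77
Option 3: 12×0 + 14×2 + 9×2 = 46
Option 4: 12×1 + 14×0 + 9×1 = 21

Option 2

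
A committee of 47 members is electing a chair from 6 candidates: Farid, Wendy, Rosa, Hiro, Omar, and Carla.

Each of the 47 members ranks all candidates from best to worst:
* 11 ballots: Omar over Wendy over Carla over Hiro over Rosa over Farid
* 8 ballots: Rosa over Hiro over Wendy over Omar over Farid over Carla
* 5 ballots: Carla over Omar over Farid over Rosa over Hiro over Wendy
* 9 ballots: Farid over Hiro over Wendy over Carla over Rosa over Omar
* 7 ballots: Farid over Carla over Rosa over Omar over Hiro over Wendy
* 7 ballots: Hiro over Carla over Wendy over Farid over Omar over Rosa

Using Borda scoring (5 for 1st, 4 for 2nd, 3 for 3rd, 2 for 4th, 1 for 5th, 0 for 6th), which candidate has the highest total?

Hiro

Farid: 11×0 + 8×1 + 5×3 + 9×5 + 7×5 + 7×2 = 117
Wendy: 11×4 + 8×3 + 5×0 + 9×3 + 7×0 + 7×3 = 116
Rosa: 11×1 + 8×5 + 5×2 + 9×1 + 7×3 + 7×0 = 91
Hiro: 11×2 + 8×4 + 5×1 + 9×4 + 7×1 + 7×5 = 137
Omar: 11×5 + 8×2 + 5×4 + 9×0 + 7×2 + 7×1 = 112
Carla: 11×3 + 8×0 + 5×5 + 9×2 + 7×4 + 7×4 = 132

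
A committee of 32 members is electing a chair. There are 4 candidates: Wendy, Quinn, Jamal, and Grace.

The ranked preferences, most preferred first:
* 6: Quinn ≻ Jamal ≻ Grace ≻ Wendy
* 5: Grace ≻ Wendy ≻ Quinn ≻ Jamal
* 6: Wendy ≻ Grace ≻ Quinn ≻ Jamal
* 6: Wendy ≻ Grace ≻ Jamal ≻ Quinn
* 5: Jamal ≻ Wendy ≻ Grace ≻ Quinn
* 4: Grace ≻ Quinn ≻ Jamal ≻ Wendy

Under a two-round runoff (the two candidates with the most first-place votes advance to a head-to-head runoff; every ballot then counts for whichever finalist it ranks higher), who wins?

Round 1 first-place votes: Wendy 12, Quinn 6, Jamal 5, Grace 9. Wendy and Grace advance.
Runoff: Wendy is ranked above Grace on 17 ballots, Grace above Wendy on 15.

Wendy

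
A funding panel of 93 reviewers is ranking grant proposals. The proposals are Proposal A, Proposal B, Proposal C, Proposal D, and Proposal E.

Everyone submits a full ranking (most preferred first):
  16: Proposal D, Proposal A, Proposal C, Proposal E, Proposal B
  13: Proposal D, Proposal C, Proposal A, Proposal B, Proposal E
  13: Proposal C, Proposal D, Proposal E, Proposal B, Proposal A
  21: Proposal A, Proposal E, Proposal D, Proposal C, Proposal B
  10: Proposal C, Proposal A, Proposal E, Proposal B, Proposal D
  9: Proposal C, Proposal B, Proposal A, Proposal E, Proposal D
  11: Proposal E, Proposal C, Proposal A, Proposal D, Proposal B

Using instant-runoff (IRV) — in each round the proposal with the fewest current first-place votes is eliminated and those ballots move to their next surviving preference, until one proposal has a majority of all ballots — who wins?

Round 1: Proposal A 21, Proposal B 0, Proposal C 32, Proposal D 29, Proposal E 11. Proposal B eliminated.
Round 2: Proposal A 21, Proposal C 32, Proposal D 29, Proposal E 11. Proposal E eliminated.
Round 3: Proposal A 21, Proposal C 43, Proposal D 29. Proposal A eliminated.
Round 4: Proposal C 43, Proposal D 50. Proposal D has a majority (≥47).

Proposal D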